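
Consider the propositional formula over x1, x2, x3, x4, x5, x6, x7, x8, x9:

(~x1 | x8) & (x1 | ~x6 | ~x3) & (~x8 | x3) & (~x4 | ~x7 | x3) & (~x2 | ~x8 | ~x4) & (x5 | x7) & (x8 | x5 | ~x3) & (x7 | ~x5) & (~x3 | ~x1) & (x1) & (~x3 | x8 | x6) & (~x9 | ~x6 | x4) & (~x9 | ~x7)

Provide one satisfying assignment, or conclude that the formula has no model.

From the singleton clause (x1), x1 = 1.
From the singleton clause (x8), x8 = 1.
From the singleton clause (x3), x3 = 1.
That conflicts with the unit clause (~x3).

UNSATISFIABLE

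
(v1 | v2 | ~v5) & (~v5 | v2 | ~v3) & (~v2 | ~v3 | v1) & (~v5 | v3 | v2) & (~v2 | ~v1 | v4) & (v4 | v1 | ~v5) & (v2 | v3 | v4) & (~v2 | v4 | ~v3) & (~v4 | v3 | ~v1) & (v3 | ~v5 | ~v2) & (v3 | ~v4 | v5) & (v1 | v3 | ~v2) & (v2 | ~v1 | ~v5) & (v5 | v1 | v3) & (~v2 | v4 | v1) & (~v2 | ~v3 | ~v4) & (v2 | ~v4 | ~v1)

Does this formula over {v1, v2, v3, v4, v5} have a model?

Suppose v1 = 0.
Suppose v2 = 0.
The clause (~v5) is unit, so v5 = 0.
The clause (v3) is unit, so v3 = 1.
No clause remains; v4 is free.
A satisfying assignment: v1=0; v2=0; v3=1; v4=0; v5=0.

Satisfiable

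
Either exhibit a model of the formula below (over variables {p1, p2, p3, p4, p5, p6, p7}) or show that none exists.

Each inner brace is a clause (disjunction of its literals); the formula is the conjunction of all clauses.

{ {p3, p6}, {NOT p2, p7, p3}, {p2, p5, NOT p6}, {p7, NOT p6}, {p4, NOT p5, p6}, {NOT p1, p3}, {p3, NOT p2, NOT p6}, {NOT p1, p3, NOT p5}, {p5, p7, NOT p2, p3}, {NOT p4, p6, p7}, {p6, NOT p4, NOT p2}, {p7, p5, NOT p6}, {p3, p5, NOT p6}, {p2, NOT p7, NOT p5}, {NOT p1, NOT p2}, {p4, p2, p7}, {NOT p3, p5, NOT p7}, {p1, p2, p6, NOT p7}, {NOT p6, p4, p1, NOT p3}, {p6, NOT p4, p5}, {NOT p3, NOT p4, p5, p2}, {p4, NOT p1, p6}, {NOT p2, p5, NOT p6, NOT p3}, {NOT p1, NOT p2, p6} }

p1: false; p2: true; p3: true; p4: true; p5: true; p6: true; p7: true

Suppose p3 = true.
Suppose p7 = true.
The clause (p5) is unit, so p5 = true.
The clause (p2) is unit, so p2 = true.
The clause (NOT p1) is unit, so p1 = false.
Suppose p4 = true.
The clause (p6) is unit, so p6 = true.
Every clause now holds.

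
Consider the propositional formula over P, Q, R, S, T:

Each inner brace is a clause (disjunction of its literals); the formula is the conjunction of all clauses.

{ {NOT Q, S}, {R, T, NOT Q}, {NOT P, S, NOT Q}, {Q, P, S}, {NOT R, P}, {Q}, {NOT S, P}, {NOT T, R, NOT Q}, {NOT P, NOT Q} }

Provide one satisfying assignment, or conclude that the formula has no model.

Unit clause (Q) forces Q = true.
Unit clause (S) forces S = true.
Unit clause (P) forces P = true.
Now (NOT P) is unsatisfied and unit — conflict.

UNSATISFIABLE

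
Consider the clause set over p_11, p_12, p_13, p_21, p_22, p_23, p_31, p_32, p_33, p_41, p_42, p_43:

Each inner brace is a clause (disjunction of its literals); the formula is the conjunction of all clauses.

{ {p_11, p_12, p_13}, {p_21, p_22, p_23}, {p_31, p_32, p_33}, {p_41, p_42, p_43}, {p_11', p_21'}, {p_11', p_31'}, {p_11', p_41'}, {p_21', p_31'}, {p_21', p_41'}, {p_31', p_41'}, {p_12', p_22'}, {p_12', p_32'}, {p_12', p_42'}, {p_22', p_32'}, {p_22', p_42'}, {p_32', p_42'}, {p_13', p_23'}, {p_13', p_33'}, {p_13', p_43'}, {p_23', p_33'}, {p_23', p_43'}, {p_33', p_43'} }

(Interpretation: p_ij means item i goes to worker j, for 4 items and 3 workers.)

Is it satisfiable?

Unsatisfiable

Suppose p_11 = 0.
Suppose p_12 = 1.
The clause (p_22') is unit, so p_22 = 0.
The clause (p_32') is unit, so p_32 = 0.
The clause (p_42') is unit, so p_42 = 0.
Suppose p_21 = 1.
The clause (p_31') is unit, so p_31 = 0.
The clause (p_33) is unit, so p_33 = 1.
The clause (p_41') is unit, so p_41 = 0.
The clause (p_43) is unit, so p_43 = 1.
Now (p_43') is unsatisfied and unit — conflict.
So p_21 must be the other value — set p_21 = 0.
The clause (p_23) is unit, so p_23 = 1.
The clause (p_13') is unit, so p_13 = 0.
The clause (p_33') is unit, so p_33 = 0.
The clause (p_31) is unit, so p_31 = 1.
The clause (p_41') is unit, so p_41 = 0.
The clause (p_43) is unit, so p_43 = 1.
Now (p_43') is unsatisfied and unit — conflict.
Neither p_21 = 1 nor p_21 = 0 works.
So p_12 must be the other value — set p_12 = 0.
The clause (p_13) is unit, so p_13 = 1.
The clause (p_23') is unit, so p_23 = 0.
The clause (p_33') is unit, so p_33 = 0.
The clause (p_43') is unit, so p_43 = 0.
Suppose p_21 = 1.
The clause (p_31') is unit, so p_31 = 0.
The clause (p_32) is unit, so p_32 = 1.
The clause (p_41') is unit, so p_41 = 0.
The clause (p_42) is unit, so p_42 = 1.
Now (p_42') is unsatisfied and unit — conflict.
So p_21 must be the other value — set p_21 = 0.
The clause (p_22) is unit, so p_22 = 1.
The clause (p_32') is unit, so p_32 = 0.
The clause (p_31) is unit, so p_31 = 1.
The clause (p_41') is unit, so p_41 = 0.
The clause (p_42) is unit, so p_42 = 1.
Now (p_42') is unsatisfied and unit — conflict.
Neither p_21 = 1 nor p_21 = 0 works.
Neither p_12 = 1 nor p_12 = 0 works.
So p_11 must be the other value — set p_11 = 1.
The clause (p_21') is unit, so p_21 = 0.
The clause (p_31') is unit, so p_31 = 0.
The clause (p_41') is unit, so p_41 = 0.
Suppose p_22 = 1.
The clause (p_12') is unit, so p_12 = 0.
The clause (p_32') is unit, so p_32 = 0.
The clause (p_33) is unit, so p_33 = 1.
The clause (p_42') is unit, so p_42 = 0.
The clause (p_43) is unit, so p_43 = 1.
Now (p_43') is unsatisfied and unit — conflict.
So p_22 must be the other value — set p_22 = 0.
The clause (p_23) is unit, so p_23 = 1.
The clause (p_13') is unit, so p_13 = 0.
The clause (p_33') is unit, so p_33 = 0.
The clause (p_32) is unit, so p_32 = 1.
The clause (p_12') is unit, so p_12 = 0.
The clause (p_42') is unit, so p_42 = 0.
The clause (p_43) is unit, so p_43 = 1.
Now (p_43') is unsatisfied and unit — conflict.
Neither p_22 = 1 nor p_22 = 0 works.
Neither p_11 = 1 nor p_11 = 0 works.
No assignment satisfies every clause.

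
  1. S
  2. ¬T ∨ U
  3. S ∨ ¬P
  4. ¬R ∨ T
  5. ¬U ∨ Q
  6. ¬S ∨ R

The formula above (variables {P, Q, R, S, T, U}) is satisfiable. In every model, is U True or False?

Suppose U = False.
(S) alone gives S = True.
(¬T) alone gives T = False.
(¬R) alone gives R = False.
Now (R) is unsatisfied and unit — conflict.
So every satisfying assignment has U = True.

True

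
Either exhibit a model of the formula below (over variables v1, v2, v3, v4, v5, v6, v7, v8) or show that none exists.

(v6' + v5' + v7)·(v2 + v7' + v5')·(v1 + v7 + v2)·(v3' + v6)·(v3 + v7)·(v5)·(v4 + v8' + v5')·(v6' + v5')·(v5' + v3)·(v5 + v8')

Unit clause (v5) forces v5 = 1.
Unit clause (v6') forces v6 = 0.
Unit clause (v3') forces v3 = 0.
That conflicts with the unit clause (v3).

UNSATISFIABLE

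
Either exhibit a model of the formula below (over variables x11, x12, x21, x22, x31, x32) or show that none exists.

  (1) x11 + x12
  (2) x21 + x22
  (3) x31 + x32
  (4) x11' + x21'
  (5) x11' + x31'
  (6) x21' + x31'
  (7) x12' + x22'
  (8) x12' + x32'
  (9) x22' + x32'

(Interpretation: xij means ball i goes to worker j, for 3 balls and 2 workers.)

Case x11 = 1:
Unit clause (x21') forces x21 = 0.
Unit clause (x22) forces x22 = 1.
Unit clause (x31') forces x31 = 0.
Unit clause (x32) forces x32 = 1.
That conflicts with the unit clause (x32').
That branch fails; take x11 = 0 instead.
Unit clause (x12) forces x12 = 1.
Unit clause (x22') forces x22 = 0.
Unit clause (x21) forces x21 = 1.
Unit clause (x31') forces x31 = 0.
Unit clause (x32) forces x32 = 1.
That conflicts with the unit clause (x32').
Both values of x11 lead to a conflict.

UNSATISFIABLE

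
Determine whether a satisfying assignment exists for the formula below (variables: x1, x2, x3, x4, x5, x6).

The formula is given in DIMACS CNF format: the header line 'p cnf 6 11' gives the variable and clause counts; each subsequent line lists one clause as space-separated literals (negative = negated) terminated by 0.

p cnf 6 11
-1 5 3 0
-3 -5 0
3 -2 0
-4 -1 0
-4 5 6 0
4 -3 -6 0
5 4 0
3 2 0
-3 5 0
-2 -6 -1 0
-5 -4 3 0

Suppose x3 = False.
The clause (¬x2) is unit, so x2 = False.
That conflicts with the unit clause (x2).
Undo x3 and try x3 = True.
The clause (¬x5) is unit, so x5 = False.
That conflicts with the unit clause (x5).
Either choice for x3 ends in contradiction.
No assignment satisfies every clause.

No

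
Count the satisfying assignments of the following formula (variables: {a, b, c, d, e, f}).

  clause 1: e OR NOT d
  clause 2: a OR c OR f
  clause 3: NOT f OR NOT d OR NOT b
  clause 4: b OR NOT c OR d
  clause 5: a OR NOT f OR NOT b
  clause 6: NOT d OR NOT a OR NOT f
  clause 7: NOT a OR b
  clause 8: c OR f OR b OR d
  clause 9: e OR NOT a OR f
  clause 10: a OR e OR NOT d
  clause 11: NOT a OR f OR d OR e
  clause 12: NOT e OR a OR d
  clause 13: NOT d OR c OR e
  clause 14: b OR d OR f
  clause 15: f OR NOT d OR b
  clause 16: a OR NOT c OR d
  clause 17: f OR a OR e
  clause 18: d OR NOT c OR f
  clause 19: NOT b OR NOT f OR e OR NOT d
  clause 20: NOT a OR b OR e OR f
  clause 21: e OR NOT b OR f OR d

11

There are 2^6 = 64 truth assignments over (a, b, c, d, e, f).
Split on a. With a = true, the clauses containing a are satisfied and NOT a drops from the rest; 7 of the 2^5 = 32 assignments to the other variables satisfy what remains.
With a = false, by the same count on the reduced clause set, 4 assignments work.
Total: 7 + 4 = 11.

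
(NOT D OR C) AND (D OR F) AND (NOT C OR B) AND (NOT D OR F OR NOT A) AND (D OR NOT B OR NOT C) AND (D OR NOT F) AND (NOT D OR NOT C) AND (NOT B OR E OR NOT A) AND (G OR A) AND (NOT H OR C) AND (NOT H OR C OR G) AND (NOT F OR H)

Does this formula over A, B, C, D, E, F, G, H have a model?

Case D = false:
The clause (F) is unit, so F = true.
That conflicts with the unit clause (NOT F).
That branch fails; take D = true instead.
The clause (C) is unit, so C = true.
That conflicts with the unit clause (NOT C).
Both values of D lead to a conflict.
No assignment satisfies every clause.

No, unsatisfiable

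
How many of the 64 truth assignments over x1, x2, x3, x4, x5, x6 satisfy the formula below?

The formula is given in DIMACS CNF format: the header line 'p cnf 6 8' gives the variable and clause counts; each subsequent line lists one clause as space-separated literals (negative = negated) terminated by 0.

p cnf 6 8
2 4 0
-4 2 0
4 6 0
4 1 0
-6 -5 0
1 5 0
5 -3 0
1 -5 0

There are 2^6 = 64 truth assignments over (x1, x2, x3, x4, x5, x6).
Split on x2. With x2 = True, the clauses containing x2 are satisfied and ¬x2 drops from the rest; 5 of the 2^5 = 32 assignments to the other variables satisfy what remains.
With x2 = False, by the same count on the reduced clause set, 0 assignments work.
Total: 5 + 0 = 5.

5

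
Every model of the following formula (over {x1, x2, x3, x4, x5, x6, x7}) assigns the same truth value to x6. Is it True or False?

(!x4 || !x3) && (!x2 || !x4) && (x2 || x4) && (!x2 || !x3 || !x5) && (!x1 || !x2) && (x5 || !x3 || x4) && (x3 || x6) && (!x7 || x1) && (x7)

True

Suppose x6 = false.
Unit clause (x3) forces x3 = true.
Unit clause (!x4) forces x4 = false.
Unit clause (x2) forces x2 = true.
Unit clause (!x5) forces x5 = false.
That conflicts with the unit clause (x5).
So every satisfying assignment has x6 = True.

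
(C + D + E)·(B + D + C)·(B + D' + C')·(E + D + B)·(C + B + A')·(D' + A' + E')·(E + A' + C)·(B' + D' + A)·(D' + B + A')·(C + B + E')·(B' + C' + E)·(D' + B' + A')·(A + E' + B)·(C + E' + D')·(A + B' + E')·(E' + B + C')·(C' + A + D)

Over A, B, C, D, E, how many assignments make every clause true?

3

There are 2^5 = 32 truth assignments over (A, B, C, D, E).
Split on A. With A = 1, the clauses containing A are satisfied and A' drops from the rest; 2 of the 2^4 = 16 assignments to the other variables satisfy what remains.
With A = 0, by the same count on the reduced clause set, 1 assignment works.
(One model: A=F, B=F, C=F, D=T, E=F.)
Total: 2 + 1 = 3.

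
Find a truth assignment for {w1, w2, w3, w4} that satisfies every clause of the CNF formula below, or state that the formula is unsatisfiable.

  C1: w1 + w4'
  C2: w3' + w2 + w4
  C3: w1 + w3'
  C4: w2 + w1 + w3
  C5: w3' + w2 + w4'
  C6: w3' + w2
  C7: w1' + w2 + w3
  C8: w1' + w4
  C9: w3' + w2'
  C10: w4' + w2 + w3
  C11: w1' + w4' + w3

Case w1 = 0:
From the singleton clause (w4'), w4 = 0.
From the singleton clause (w3'), w3 = 0.
From the singleton clause (w2), w2 = 1.
Every clause now holds.

w1: 0,  w2: 1,  w3: 0,  w4: 0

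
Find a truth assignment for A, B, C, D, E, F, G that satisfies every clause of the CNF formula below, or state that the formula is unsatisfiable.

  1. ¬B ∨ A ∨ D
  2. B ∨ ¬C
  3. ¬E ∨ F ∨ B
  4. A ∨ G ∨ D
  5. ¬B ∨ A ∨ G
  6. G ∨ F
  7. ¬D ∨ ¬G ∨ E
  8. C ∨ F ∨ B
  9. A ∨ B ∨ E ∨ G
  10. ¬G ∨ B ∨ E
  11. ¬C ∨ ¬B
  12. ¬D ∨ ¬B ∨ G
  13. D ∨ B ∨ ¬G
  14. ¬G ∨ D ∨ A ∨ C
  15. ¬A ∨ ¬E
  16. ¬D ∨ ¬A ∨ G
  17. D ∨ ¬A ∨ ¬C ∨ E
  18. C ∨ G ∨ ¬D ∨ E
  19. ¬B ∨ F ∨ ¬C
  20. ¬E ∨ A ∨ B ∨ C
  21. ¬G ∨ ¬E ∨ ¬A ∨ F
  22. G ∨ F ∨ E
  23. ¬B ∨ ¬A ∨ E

Suppose B = True.
The clause (¬C) is unit, so C = False.
Suppose A = False.
The clause (D) is unit, so D = True.
The clause (G) is unit, so G = True.
The clause (E) is unit, so E = True.
All clauses hold; F can take either value.

A=False; B=True; C=False; D=True; E=True; F=False; G=True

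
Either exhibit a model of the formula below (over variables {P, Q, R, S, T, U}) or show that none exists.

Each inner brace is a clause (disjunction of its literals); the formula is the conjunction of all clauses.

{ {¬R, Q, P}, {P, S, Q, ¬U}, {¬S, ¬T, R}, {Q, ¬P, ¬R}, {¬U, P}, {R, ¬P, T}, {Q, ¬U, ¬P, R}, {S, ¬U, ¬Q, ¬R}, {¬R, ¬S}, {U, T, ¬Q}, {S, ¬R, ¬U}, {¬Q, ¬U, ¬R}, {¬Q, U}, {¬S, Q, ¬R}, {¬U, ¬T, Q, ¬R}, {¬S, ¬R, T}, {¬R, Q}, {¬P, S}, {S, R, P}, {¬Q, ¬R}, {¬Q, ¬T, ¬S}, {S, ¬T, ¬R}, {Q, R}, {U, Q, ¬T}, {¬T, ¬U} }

UNSATISFIABLE

Try U = False.
From the singleton clause (¬Q), Q = False.
From the singleton clause (¬R), R = False.
That conflicts with the unit clause (R).
So U must be the other value — set U = True.
From the singleton clause (P), P = True.
From the singleton clause (S), S = True.
From the singleton clause (¬R), R = False.
From the singleton clause (¬T), T = False.
That conflicts with the unit clause (T).
Neither U = True nor U = False works.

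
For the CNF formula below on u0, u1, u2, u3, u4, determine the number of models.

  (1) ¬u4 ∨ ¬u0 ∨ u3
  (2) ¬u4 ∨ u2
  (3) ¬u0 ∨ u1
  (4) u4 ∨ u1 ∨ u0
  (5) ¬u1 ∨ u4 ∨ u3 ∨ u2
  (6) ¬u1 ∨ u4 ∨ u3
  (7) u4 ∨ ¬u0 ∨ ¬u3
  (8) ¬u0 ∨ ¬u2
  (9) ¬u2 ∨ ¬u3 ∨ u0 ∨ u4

5

There are 2^5 = 32 truth assignments over (u0, u1, u2, u3, u4).
Split on u4. With u4 = True, the clauses containing u4 are satisfied and ¬u4 drops from the rest; 4 of the 2^4 = 16 assignments to the other variables satisfy what remains.
With u4 = False, by the same count on the reduced clause set, 1 assignment works.
Total: 4 + 1 = 5.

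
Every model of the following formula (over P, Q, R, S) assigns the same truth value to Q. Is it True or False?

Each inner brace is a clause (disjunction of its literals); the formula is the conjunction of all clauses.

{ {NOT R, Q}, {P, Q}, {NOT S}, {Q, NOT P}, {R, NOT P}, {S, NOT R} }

True

Suppose Q = false.
From the singleton clause (NOT R), R = false.
From the singleton clause (P), P = true.
But (NOT P) is also a unit clause — contradiction.
So every satisfying assignment has Q = True.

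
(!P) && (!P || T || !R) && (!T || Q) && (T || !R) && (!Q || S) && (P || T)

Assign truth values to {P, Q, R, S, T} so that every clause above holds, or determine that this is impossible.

P=false, Q=true, R=true, S=true, T=true

The clause (!P) is unit, so P = false.
The clause (T) is unit, so T = true.
The clause (Q) is unit, so Q = true.
The clause (S) is unit, so S = true.
Every clause is now satisfied; R is unconstrained.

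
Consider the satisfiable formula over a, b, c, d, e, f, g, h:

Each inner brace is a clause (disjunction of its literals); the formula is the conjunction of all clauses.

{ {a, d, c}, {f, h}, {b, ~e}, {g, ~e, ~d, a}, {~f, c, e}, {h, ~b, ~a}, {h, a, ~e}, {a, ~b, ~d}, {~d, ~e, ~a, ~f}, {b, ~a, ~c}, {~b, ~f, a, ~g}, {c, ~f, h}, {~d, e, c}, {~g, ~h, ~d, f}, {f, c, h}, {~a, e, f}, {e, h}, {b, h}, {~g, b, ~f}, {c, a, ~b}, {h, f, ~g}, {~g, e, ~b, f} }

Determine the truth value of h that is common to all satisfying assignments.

Suppose h = 0.
From the singleton clause (f), f = 1.
From the singleton clause (c), c = 1.
From the singleton clause (e), e = 1.
From the singleton clause (b), b = 1.
From the singleton clause (~a), a = 0.
Now (a) is unsatisfied and unit — conflict.
So every satisfying assignment has h = True.

True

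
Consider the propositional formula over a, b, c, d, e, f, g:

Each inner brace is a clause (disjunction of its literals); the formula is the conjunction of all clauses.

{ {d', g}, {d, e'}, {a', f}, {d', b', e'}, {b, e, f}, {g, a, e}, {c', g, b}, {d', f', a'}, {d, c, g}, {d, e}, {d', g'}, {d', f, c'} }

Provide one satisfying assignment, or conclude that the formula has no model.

UNSATISFIABLE

Case d = 0:
The clause (e') is unit, so e = 0.
That conflicts with the unit clause (e).
Backtrack on d: now try d = 1.
The clause (g) is unit, so g = 1.
That conflicts with the unit clause (g').
Neither d = 1 nor d = 0 works.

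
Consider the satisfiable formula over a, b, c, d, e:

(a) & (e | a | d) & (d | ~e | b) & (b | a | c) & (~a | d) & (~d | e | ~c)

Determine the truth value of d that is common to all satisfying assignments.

Suppose d = 0.
Unit clause (a) forces a = 1.
That conflicts with the unit clause (~a).
So every satisfying assignment has d = True.

True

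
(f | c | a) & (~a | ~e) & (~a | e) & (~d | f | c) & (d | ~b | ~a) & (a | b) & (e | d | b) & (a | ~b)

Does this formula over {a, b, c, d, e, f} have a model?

Try a = 0.
(b) alone gives b = 1.
But (~b) is also a unit clause — contradiction.
Undo a and try a = 1.
(~e) alone gives e = 0.
But (e) is also a unit clause — contradiction.
Neither a = 1 nor a = 0 works.
No assignment satisfies every clause.

No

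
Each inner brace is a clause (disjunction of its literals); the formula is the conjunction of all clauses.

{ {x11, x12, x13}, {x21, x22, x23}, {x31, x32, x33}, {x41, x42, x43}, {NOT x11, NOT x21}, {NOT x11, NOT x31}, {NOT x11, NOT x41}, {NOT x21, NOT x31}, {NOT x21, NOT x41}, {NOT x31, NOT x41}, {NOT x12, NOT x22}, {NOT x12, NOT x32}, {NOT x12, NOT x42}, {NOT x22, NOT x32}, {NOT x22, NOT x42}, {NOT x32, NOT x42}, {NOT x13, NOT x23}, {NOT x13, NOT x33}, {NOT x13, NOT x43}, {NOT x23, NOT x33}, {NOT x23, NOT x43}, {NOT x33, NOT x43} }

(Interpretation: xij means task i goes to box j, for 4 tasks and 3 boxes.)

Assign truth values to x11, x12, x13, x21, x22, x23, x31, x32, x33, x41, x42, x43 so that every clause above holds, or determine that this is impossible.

Case x11 = false:
Case x12 = true:
The clause (NOT x22) is unit, so x22 = false.
The clause (NOT x32) is unit, so x32 = false.
The clause (NOT x42) is unit, so x42 = false.
Case x21 = true:
The clause (NOT x31) is unit, so x31 = false.
The clause (x33) is unit, so x33 = true.
The clause (NOT x41) is unit, so x41 = false.
The clause (x43) is unit, so x43 = true.
But (NOT x43) is also a unit clause — contradiction.
So x21 must be the other value — set x21 = false.
The clause (x23) is unit, so x23 = true.
The clause (NOT x13) is unit, so x13 = false.
The clause (NOT x33) is unit, so x33 = false.
The clause (x31) is unit, so x31 = true.
The clause (NOT x41) is unit, so x41 = false.
The clause (x43) is unit, so x43 = true.
But (NOT x43) is also a unit clause — contradiction.
Both values of x21 lead to a conflict.
So x12 must be the other value — set x12 = false.
The clause (x13) is unit, so x13 = true.
The clause (NOT x23) is unit, so x23 = false.
The clause (NOT x33) is unit, so x33 = false.
The clause (NOT x43) is unit, so x43 = false.
Case x21 = true:
The clause (NOT x31) is unit, so x31 = false.
The clause (x32) is unit, so x32 = true.
The clause (NOT x41) is unit, so x41 = false.
The clause (x42) is unit, so x42 = true.
But (NOT x42) is also a unit clause — contradiction.
So x21 must be the other value — set x21 = false.
The clause (x22) is unit, so x22 = true.
The clause (NOT x32) is unit, so x32 = false.
The clause (x31) is unit, so x31 = true.
The clause (NOT x41) is unit, so x41 = false.
The clause (x42) is unit, so x42 = true.
But (NOT x42) is also a unit clause — contradiction.
Both values of x21 lead to a conflict.
Both values of x12 lead to a conflict.
So x11 must be the other value — set x11 = true.
The clause (NOT x21) is unit, so x21 = false.
The clause (NOT x31) is unit, so x31 = false.
The clause (NOT x41) is unit, so x41 = false.
Case x22 = true:
The clause (NOT x12) is unit, so x12 = false.
The clause (NOT x32) is unit, so x32 = false.
The clause (x33) is unit, so x33 = true.
The clause (NOT x42) is unit, so x42 = false.
The clause (x43) is unit, so x43 = true.
But (NOT x43) is also a unit clause — contradiction.
So x22 must be the other value — set x22 = false.
The clause (x23) is unit, so x23 = true.
The clause (NOT x13) is unit, so x13 = false.
The clause (NOT x33) is unit, so x33 = false.
The clause (x32) is unit, so x32 = true.
The clause (NOT x12) is unit, so x12 = false.
The clause (NOT x42) is unit, so x42 = false.
The clause (x43) is unit, so x43 = true.
But (NOT x43) is also a unit clause — contradiction.
Both values of x22 lead to a conflict.
Both values of x11 lead to a conflict.

UNSATISFIABLE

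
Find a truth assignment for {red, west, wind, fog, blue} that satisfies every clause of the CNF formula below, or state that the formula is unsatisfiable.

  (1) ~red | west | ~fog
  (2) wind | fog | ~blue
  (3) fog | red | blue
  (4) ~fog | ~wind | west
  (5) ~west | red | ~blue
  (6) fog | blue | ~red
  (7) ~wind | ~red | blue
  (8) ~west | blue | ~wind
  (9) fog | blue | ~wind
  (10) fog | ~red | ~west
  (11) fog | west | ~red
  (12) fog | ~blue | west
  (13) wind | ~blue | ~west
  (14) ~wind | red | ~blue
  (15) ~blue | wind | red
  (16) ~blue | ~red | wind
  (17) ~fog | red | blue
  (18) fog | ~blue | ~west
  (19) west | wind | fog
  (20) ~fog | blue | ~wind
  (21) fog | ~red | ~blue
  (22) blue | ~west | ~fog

red: 1, west: 1, wind: 1, fog: 1, blue: 1

Try red = 1.
Try west = 1.
(fog) alone gives fog = 1.
(blue) alone gives blue = 1.
(wind) alone gives wind = 1.
All clauses are satisfied.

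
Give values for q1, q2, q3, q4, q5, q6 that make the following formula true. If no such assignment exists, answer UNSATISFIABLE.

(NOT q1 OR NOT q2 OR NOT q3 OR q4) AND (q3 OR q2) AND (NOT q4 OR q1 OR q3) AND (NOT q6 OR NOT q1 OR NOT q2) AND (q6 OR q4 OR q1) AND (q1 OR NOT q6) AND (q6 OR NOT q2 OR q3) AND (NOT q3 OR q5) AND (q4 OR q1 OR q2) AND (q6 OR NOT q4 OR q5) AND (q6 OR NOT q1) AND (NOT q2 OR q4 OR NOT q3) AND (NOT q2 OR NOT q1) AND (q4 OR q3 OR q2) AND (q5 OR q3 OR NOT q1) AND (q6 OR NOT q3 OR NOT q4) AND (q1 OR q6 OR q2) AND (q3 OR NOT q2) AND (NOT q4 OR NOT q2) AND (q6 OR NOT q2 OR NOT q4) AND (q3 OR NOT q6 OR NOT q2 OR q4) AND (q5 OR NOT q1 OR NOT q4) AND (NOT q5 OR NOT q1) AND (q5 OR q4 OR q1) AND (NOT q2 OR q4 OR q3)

UNSATISFIABLE

Try q3 = true.
Unit clause (q5) forces q5 = true.
Unit clause (NOT q1) forces q1 = false.
Unit clause (NOT q6) forces q6 = false.
Unit clause (q4) forces q4 = true.
That conflicts with the unit clause (NOT q4).
Undo q3 and try q3 = false.
Unit clause (q2) forces q2 = true.
That conflicts with the unit clause (NOT q2).
Neither q3 = true nor q3 = false works.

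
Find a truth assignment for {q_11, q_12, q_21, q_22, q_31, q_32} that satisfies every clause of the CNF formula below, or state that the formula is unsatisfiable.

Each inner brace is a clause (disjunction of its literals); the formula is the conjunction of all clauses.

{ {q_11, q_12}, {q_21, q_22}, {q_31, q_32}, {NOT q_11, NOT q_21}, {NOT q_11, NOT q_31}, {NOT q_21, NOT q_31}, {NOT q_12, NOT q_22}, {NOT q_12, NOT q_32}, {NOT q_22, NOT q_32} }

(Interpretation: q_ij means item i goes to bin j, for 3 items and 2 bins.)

UNSATISFIABLE

Case q_11 = true:
From the singleton clause (NOT q_21), q_21 = false.
From the singleton clause (q_22), q_22 = true.
From the singleton clause (NOT q_31), q_31 = false.
From the singleton clause (q_32), q_32 = true.
But (NOT q_32) is also a unit clause — contradiction.
So q_11 must be the other value — set q_11 = false.
From the singleton clause (q_12), q_12 = true.
From the singleton clause (NOT q_22), q_22 = false.
From the singleton clause (q_21), q_21 = true.
From the singleton clause (NOT q_31), q_31 = false.
From the singleton clause (q_32), q_32 = true.
But (NOT q_32) is also a unit clause — contradiction.
Either choice for q_11 ends in contradiction.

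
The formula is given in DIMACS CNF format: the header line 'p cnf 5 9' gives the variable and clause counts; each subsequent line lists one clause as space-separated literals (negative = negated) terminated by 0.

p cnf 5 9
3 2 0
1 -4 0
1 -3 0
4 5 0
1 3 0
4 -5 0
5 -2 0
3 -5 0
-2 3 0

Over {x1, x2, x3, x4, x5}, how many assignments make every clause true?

3

There are 2^5 = 32 truth assignments over (x1, x2, x3, x4, x5).
Split on x5. With x5 = True, the clauses containing x5 are satisfied and ¬x5 drops from the rest; 2 of the 2^4 = 16 assignments to the other variables satisfy what remains.
With x5 = False, by the same count on the reduced clause set, 1 assignment works.
(One model: x1=T, x2=F, x3=T, x4=T, x5=F.)
Total: 2 + 1 = 3.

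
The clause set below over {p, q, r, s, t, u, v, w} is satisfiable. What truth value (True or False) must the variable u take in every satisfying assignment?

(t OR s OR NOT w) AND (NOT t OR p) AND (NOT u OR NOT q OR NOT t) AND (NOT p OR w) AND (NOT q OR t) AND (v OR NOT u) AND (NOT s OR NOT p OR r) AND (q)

Suppose u = true.
The clause (v) is unit, so v = true.
The clause (q) is unit, so q = true.
The clause (NOT t) is unit, so t = false.
But (t) is also a unit clause — contradiction.
So every satisfying assignment has u = False.

False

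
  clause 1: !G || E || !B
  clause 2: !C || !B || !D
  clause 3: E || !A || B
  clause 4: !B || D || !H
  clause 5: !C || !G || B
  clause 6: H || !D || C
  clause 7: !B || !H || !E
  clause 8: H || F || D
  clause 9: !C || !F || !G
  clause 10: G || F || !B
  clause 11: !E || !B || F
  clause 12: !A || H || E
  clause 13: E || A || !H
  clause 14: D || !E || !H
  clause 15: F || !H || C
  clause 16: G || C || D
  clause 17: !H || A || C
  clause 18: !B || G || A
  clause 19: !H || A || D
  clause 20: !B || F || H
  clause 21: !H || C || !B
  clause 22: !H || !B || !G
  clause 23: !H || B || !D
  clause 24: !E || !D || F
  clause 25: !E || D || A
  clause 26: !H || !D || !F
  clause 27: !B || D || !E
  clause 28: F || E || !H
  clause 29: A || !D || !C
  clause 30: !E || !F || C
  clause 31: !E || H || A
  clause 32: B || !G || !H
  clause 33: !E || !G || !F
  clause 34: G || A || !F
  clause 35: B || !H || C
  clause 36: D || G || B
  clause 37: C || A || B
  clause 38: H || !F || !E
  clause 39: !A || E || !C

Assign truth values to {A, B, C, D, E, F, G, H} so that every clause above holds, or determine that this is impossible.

Case G = false:
Case F = true:
The clause (A) is unit, so A = true.
Case E = true:
The clause (C) is unit, so C = true.
The clause (H) is unit, so H = true.
The clause (!B) is unit, so B = false.
The clause (D) is unit, so D = true.
Now (!D) is unsatisfied and unit — conflict.
Undo E and try E = false.
The clause (B) is unit, so B = true.
The clause (H) is unit, so H = true.
The clause (D) is unit, so D = true.
Now (!D) is unsatisfied and unit — conflict.
Either choice for E ends in contradiction.
Undo F and try F = false.
The clause (!B) is unit, so B = false.
The clause (D) is unit, so D = true.
The clause (!H) is unit, so H = false.
The clause (C) is unit, so C = true.
The clause (!E) is unit, so E = false.
The clause (!A) is unit, so A = false.
Now (A) is unsatisfied and unit — conflict.
Either choice for F ends in contradiction.
Undo G and try G = true.
Case E = true:
The clause (!F) is unit, so F = false.
The clause (!B) is unit, so B = false.
The clause (!C) is unit, so C = false.
The clause (!H) is unit, so H = false.
The clause (!D) is unit, so D = false.
Now (D) is unsatisfied and unit — conflict.
Undo E and try E = false.
The clause (!B) is unit, so B = false.
The clause (!A) is unit, so A = false.
The clause (!C) is unit, so C = false.
Now (C) is unsatisfied and unit — conflict.
Either choice for E ends in contradiction.
Either choice for G ends in contradiction.

UNSATISFIABLE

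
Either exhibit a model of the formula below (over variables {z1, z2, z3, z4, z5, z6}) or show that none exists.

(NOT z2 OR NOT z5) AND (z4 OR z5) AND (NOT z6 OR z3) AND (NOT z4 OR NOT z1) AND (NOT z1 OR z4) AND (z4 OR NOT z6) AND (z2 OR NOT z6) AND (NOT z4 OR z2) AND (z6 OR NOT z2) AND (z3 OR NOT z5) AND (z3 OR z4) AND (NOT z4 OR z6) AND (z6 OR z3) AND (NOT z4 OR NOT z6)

z1 ↦ false,  z2 ↦ false,  z3 ↦ true,  z4 ↦ false,  z5 ↦ true,  z6 ↦ false

Try z2 = false.
The clause (NOT z6) is unit, so z6 = false.
The clause (NOT z4) is unit, so z4 = false.
The clause (z5) is unit, so z5 = true.
The clause (NOT z1) is unit, so z1 = false.
The clause (z3) is unit, so z3 = true.
This assignment satisfies each clause.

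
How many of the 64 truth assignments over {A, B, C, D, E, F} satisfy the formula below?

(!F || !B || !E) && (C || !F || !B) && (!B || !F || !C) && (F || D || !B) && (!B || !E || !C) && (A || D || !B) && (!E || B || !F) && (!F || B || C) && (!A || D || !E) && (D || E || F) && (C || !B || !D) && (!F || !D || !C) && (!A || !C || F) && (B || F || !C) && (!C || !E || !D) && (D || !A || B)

7

There are 2^6 = 64 truth assignments over (A, B, C, D, E, F).
Split on E. With E = true, the clauses containing E are satisfied and !E drops from the rest; 3 of the 2^5 = 32 assignments to the other variables satisfy what remains.
With E = false, by the same count on the reduced clause set, 4 assignments work.
Total: 3 + 4 = 7.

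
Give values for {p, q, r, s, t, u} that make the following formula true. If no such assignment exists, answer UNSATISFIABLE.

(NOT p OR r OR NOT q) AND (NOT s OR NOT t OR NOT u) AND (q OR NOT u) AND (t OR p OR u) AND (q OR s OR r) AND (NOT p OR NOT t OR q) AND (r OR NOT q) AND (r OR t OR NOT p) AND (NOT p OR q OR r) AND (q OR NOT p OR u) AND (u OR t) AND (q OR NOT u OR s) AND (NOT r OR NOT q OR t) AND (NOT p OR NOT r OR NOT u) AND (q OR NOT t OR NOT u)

Branch on q: set q = false.
(NOT u) alone gives u = false.
(NOT p) alone gives p = false.
(t) alone gives t = true.
Branch on s: set s = true.
Every clause is now satisfied; r is unconstrained.

p=false; q=false; r=true; s=true; t=true; u=false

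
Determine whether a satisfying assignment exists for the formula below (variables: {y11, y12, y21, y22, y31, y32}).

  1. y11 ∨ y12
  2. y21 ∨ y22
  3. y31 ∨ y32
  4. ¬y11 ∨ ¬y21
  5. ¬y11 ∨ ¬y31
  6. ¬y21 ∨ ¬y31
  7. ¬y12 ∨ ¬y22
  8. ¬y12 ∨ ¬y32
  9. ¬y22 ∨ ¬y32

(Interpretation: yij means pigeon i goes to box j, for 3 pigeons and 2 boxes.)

Unsatisfiable

Suppose y11 = True.
(¬y21) alone gives y21 = False.
(y22) alone gives y22 = True.
(¬y31) alone gives y31 = False.
(y32) alone gives y32 = True.
Now (¬y32) is unsatisfied and unit — conflict.
Backtrack on y11: now try y11 = False.
(y12) alone gives y12 = True.
(¬y22) alone gives y22 = False.
(y21) alone gives y21 = True.
(¬y31) alone gives y31 = False.
(y32) alone gives y32 = True.
Now (¬y32) is unsatisfied and unit — conflict.
Either choice for y11 ends in contradiction.
No assignment satisfies every clause.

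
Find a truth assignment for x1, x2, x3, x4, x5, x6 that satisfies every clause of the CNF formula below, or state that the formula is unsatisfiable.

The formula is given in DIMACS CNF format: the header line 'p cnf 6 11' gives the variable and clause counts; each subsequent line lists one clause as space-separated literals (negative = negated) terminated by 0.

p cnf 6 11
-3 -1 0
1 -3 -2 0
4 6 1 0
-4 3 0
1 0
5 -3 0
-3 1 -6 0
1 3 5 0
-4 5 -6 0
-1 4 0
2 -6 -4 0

UNSATISFIABLE

(x1) alone gives x1 = True.
(¬x3) alone gives x3 = False.
(¬x4) alone gives x4 = False.
But (x4) is also a unit clause — contradiction.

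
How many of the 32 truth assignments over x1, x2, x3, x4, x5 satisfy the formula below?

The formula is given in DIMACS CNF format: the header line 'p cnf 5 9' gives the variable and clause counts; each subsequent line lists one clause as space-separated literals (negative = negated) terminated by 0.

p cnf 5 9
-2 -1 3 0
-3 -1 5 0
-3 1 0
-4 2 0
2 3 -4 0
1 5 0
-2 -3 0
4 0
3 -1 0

There are 2^5 = 32 truth assignments over (x1, x2, x3, x4, x5).
Split on x4. With x4 = True, the clauses containing x4 are satisfied and ¬x4 drops from the rest; 1 of the 2^4 = 16 assignments to the other variables satisfy what remains.
With x4 = False, by the same count on the reduced clause set, 0 assignments work.
(One model: x1=F, x2=T, x3=F, x4=T, x5=T.)
Total: 1 + 0 = 1.

1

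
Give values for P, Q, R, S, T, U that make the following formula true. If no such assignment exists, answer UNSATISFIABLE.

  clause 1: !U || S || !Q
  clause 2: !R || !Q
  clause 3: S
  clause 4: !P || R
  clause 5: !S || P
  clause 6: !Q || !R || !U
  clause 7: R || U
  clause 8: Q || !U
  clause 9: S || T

P=true,  Q=false,  R=true,  S=true,  T=true,  U=false

Unit clause (S) forces S = true.
Unit clause (P) forces P = true.
Unit clause (R) forces R = true.
Unit clause (!Q) forces Q = false.
Unit clause (!U) forces U = false.
Every clause is now satisfied; T is unconstrained.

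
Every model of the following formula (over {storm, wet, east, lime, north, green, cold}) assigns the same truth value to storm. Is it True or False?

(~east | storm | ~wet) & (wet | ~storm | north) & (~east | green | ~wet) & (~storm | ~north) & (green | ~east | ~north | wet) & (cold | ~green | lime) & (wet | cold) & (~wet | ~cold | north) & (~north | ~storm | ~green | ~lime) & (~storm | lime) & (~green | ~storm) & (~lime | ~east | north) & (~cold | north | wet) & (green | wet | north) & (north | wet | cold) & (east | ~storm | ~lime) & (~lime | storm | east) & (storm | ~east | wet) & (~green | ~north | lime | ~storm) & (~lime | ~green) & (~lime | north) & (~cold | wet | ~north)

Suppose storm = 1.
The clause (~north) is unit, so north = 0.
The clause (wet) is unit, so wet = 1.
The clause (~cold) is unit, so cold = 0.
The clause (lime) is unit, so lime = 1.
But (~lime) is also a unit clause — contradiction.
So every satisfying assignment has storm = False.

False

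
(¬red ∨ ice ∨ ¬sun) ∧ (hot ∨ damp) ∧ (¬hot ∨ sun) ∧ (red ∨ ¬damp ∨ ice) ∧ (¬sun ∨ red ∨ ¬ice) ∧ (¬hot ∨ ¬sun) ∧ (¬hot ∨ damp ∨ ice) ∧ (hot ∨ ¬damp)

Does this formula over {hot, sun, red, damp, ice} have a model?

Case hot = True:
(sun) alone gives sun = True.
But (¬sun) is also a unit clause — contradiction.
That branch fails; take hot = False instead.
(damp) alone gives damp = True.
But (¬damp) is also a unit clause — contradiction.
Neither hot = True nor hot = False works.
No assignment satisfies every clause.

No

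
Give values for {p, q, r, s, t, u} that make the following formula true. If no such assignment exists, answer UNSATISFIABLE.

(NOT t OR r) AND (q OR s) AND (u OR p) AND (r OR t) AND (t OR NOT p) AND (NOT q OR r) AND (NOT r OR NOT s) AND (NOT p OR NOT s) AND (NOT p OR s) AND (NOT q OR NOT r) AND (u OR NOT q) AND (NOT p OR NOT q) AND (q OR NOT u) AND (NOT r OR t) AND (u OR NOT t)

Case t = false:
(r) alone gives r = true.
Now (NOT r) is unsatisfied and unit — conflict.
That branch fails; take t = true instead.
(r) alone gives r = true.
(NOT s) alone gives s = false.
(q) alone gives q = true.
Now (NOT q) is unsatisfied and unit — conflict.
Both values of t lead to a conflict.

UNSATISFIABLE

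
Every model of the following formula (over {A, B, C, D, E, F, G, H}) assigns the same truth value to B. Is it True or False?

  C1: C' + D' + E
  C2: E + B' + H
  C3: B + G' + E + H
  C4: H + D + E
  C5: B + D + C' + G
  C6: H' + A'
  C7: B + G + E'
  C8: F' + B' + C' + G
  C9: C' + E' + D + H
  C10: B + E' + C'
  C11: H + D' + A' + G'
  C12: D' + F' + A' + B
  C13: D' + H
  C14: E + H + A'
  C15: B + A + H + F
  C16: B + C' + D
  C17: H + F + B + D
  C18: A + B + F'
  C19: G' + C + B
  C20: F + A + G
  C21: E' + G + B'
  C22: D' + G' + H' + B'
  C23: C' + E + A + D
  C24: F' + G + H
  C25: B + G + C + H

True

Suppose B = 0.
Case H = 0:
From the singleton clause (D'), D = 0.
From the singleton clause (E), E = 1.
From the singleton clause (G), G = 1.
From the singleton clause (C'), C = 0.
Now (C) is unsatisfied and unit — conflict.
So H must be the other value — set H = 1.
From the singleton clause (A'), A = 0.
From the singleton clause (F'), F = 0.
From the singleton clause (G), G = 1.
From the singleton clause (C), C = 1.
From the singleton clause (E'), E = 0.
From the singleton clause (D'), D = 0.
Now (D) is unsatisfied and unit — conflict.
Both values of H lead to a conflict.
So every satisfying assignment has B = True.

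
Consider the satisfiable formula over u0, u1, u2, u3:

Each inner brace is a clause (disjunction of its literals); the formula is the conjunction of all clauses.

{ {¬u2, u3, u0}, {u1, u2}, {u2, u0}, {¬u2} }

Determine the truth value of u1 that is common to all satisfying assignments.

Suppose u1 = False.
Unit clause (u2) forces u2 = True.
That conflicts with the unit clause (¬u2).
So every satisfying assignment has u1 = True.

True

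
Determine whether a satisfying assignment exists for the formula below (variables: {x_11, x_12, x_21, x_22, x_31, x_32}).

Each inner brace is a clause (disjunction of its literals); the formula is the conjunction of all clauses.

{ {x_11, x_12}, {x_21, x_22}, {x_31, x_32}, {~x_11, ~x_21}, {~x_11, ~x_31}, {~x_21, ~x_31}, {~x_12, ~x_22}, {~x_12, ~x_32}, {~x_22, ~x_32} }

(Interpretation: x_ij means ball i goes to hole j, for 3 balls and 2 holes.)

Unsatisfiable

Suppose x_11 = 1.
(~x_21) alone gives x_21 = 0.
(x_22) alone gives x_22 = 1.
(~x_31) alone gives x_31 = 0.
(x_32) alone gives x_32 = 1.
But (~x_32) is also a unit clause — contradiction.
That branch fails; take x_11 = 0 instead.
(x_12) alone gives x_12 = 1.
(~x_22) alone gives x_22 = 0.
(x_21) alone gives x_21 = 1.
(~x_31) alone gives x_31 = 0.
(x_32) alone gives x_32 = 1.
But (~x_32) is also a unit clause — contradiction.
Either choice for x_11 ends in contradiction.
No assignment satisfies every clause.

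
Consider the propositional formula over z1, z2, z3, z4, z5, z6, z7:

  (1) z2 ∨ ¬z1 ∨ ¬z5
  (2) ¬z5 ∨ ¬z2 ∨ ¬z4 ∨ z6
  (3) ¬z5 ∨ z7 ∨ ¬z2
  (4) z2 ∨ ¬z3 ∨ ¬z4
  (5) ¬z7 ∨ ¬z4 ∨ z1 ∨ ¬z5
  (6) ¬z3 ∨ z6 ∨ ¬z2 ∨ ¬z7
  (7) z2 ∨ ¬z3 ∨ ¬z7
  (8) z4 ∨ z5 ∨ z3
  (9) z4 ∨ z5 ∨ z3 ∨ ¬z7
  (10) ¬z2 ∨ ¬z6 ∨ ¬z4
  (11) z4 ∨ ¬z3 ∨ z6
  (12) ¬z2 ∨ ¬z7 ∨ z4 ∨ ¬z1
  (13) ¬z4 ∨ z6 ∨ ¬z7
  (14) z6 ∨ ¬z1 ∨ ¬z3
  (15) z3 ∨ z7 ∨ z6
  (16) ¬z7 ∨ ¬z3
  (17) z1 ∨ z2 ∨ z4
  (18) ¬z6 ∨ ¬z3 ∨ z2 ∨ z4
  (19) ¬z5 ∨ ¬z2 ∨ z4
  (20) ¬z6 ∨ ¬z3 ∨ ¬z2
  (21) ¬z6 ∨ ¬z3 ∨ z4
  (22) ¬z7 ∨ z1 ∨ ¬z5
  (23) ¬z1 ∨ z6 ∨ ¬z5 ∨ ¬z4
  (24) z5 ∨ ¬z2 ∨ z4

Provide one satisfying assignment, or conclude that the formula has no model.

Suppose z7 = False.
Suppose z5 = False.
Suppose z4 = True.
Suppose z2 = False.
From the singleton clause (¬z3), z3 = False.
From the singleton clause (z6), z6 = True.
All clauses hold; z1 can take either value.

z1: True, z2: False, z3: False, z4: True, z5: False, z6: True, z7: False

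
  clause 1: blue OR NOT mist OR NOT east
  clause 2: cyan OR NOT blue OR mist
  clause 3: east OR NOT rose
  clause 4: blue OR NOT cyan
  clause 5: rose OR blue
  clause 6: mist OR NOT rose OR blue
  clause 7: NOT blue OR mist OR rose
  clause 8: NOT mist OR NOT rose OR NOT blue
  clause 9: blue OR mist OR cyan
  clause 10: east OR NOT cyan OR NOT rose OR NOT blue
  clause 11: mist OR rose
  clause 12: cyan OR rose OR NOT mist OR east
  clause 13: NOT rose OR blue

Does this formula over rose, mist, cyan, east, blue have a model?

Yes

Branch on east: set east = true.
Branch on blue: set blue = true.
Branch on cyan: set cyan = false.
(mist) alone gives mist = true.
(NOT rose) alone gives rose = false.
This assignment satisfies each clause.
A satisfying assignment: rose=false, mist=true, cyan=false, east=true, blue=true.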